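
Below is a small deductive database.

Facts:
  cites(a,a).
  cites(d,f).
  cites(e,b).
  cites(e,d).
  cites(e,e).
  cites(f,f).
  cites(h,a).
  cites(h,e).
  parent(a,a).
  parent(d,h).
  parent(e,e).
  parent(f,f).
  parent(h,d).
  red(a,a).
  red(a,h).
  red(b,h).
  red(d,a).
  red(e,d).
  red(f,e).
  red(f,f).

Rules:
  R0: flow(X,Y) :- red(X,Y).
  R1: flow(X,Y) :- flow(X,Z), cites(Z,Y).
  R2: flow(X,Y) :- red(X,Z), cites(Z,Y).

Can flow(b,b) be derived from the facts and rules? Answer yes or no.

round 1: derive flow(a,a) via R0 from red(a,a)
round 1: derive flow(a,h) via R0 from red(a,h)
round 1: derive flow(b,h) via R0 from red(b,h)
round 1: derive flow(d,a) via R0 from red(d,a)
round 1: derive flow(e,d) via R0 from red(e,d)
round 1: derive flow(f,e) via R0 from red(f,e)
round 1: derive flow(f,f) via R0 from red(f,f)
round 1: derive flow(a,e) via R2 from red(a,h), cites(h,e)
round 1: derive flow(b,a) via R2 from red(b,h), cites(h,a)
round 1: derive flow(b,e) via R2 from red(b,h), cites(h,e)
round 1: derive flow(e,f) via R2 from red(e,d), cites(d,f)
round 1: derive flow(f,b) via R2 from red(f,e), cites(e,b)
round 1: derive flow(f,d) via R2 from red(f,e), cites(e,d)
round 2: derive flow(a,b) via R1 from flow(a,e), cites(e,b)
round 2: derive flow(a,d) via R1 from flow(a,e), cites(e,d)
round 2: derive flow(b,b) via R1 from flow(b,e), cites(e,b)
round 2: derive flow(b,d) via R1 from flow(b,e), cites(e,d)
round 3: derive flow(a,f) via R1 from flow(a,d), cites(d,f)
round 3: derive flow(b,f) via R1 from flow(b,d), cites(d,f)

yes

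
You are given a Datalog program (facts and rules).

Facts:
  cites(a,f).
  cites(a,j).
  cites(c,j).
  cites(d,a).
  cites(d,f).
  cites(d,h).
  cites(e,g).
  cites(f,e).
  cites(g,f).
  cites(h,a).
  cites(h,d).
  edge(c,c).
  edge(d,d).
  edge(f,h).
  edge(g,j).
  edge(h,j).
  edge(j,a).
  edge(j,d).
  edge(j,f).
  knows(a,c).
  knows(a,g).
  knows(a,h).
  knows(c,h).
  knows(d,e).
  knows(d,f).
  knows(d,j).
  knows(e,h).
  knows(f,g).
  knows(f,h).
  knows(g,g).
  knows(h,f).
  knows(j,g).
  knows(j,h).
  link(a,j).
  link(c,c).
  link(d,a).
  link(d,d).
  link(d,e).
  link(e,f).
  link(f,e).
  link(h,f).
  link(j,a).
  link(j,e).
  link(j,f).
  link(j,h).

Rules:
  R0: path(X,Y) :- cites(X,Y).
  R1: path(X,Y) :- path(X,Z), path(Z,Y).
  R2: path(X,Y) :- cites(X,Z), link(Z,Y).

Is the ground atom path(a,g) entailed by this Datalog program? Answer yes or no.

round 1: derive path(a,f) via R0 from cites(a,f)
round 1: derive path(a,j) via R0 from cites(a,j)
round 1: derive path(c,j) via R0 from cites(c,j)
round 1: derive path(d,a) via R0 from cites(d,a)
round 1: derive path(d,f) via R0 from cites(d,f)
round 1: derive path(d,h) via R0 from cites(d,h)
round 1: derive path(e,g) via R0 from cites(e,g)
round 1: derive path(f,e) via R0 from cites(f,e)
round 1: derive path(g,f) via R0 from cites(g,f)
round 1: derive path(h,a) via R0 from cites(h,a)
round 1: derive path(h,d) via R0 from cites(h,d)
round 1: derive path(a,a) via R2 from cites(a,j), link(j,a)
round 1: derive path(a,e) via R2 from cites(a,f), link(f,e)
round 1: derive path(a,h) via R2 from cites(a,j), link(j,h)
round 1: derive path(c,a) via R2 from cites(c,j), link(j,a)
round 1: derive path(c,e) via R2 from cites(c,j), link(j,e)
round 1: derive path(c,f) via R2 from cites(c,j), link(j,f)
round 1: derive path(c,h) via R2 from cites(c,j), link(j,h)
round 1: derive path(d,e) via R2 from cites(d,f), link(f,e)
round 1: derive path(d,j) via R2 from cites(d,a), link(a,j)
round 1: derive path(f,f) via R2 from cites(f,e), link(e,f)
round 1: derive path(g,e) via R2 from cites(g,f), link(f,e)
round 1: derive path(h,e) via R2 from cites(h,d), link(d,e)
round 1: derive path(h,j) via R2 from cites(h,a), link(a,j)
round 2: derive path(a,d) via R1 from path(a,h), path(h,d)
round 2: derive path(a,g) via R1 from path(a,e), path(e,g)
round 2: derive path(c,d) via R1 from path(c,h), path(h,d)
round 2: derive path(c,g) via R1 from path(c,e), path(e,g)
round 2: derive path(d,d) via R1 from path(d,h), path(h,d)
round 2: derive path(d,g) via R1 from path(d,e), path(e,g)
round 2: derive path(e,e) via R1 from path(e,g), path(g,e)
round 2: derive path(e,f) via R1 from path(e,g), path(g,f)
round 2: derive path(f,g) via R1 from path(f,e), path(e,g)
round 2: derive path(g,g) via R1 from path(g,e), path(e,g)
round 2: derive path(h,f) via R1 from path(h,a), path(a,f)
round 2: derive path(h,g) via R1 from path(h,e), path(e,g)
round 2: derive path(h,h) via R1 from path(h,a), path(a,h)

yes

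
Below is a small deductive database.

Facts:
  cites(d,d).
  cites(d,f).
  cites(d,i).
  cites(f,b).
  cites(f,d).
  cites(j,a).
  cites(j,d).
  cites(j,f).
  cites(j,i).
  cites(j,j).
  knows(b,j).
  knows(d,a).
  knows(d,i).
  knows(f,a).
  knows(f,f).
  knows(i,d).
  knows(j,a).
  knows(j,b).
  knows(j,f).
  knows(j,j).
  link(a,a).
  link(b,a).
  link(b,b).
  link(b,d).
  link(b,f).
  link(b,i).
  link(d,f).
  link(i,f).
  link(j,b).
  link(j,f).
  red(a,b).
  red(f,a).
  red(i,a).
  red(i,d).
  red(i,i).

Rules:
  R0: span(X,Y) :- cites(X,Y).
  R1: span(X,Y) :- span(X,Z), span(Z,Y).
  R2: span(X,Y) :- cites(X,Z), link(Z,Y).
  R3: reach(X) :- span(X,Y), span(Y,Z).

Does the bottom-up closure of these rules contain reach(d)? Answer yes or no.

yes

round 1: derive span(d,d) via R0 from cites(d,d)
round 1: derive span(d,f) via R0 from cites(d,f)
round 1: derive span(d,i) via R0 from cites(d,i)
round 1: derive span(f,b) via R0 from cites(f,b)
round 1: derive span(f,d) via R0 from cites(f,d)
round 1: derive span(j,a) via R0 from cites(j,a)
round 1: derive span(j,d) via R0 from cites(j,d)
round 1: derive span(j,f) via R0 from cites(j,f)
round 1: derive span(j,i) via R0 from cites(j,i)
round 1: derive span(j,j) via R0 from cites(j,j)
round 1: derive span(f,a) via R2 from cites(f,b), link(b,a)
round 1: derive span(f,f) via R2 from cites(f,b), link(b,f)
round 1: derive span(f,i) via R2 from cites(f,b), link(b,i)
round 1: derive span(j,b) via R2 from cites(j,j), link(j,b)
round 2: derive span(d,a) via R1 from span(d,f), span(f,a)
round 2: derive span(d,b) via R1 from span(d,f), span(f,b)
round 2: derive reach(d) via R3 from span(d,d), span(d,d)
round 2: derive reach(f) via R3 from span(f,d), span(d,d)
round 2: derive reach(j) via R3 from span(j,d), span(d,d)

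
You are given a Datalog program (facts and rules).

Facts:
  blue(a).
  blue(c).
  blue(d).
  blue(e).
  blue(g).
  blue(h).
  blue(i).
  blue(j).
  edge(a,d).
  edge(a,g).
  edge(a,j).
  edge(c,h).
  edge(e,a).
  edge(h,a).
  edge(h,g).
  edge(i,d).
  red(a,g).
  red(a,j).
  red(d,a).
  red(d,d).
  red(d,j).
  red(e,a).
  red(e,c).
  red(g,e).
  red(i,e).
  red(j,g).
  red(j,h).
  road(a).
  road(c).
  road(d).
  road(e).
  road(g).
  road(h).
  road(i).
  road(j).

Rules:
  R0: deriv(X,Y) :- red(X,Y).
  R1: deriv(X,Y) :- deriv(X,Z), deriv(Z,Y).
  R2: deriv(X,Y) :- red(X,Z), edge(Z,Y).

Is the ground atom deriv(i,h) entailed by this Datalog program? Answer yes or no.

round 1: derive deriv(a,g) via R0 from red(a,g)
round 1: derive deriv(a,j) via R0 from red(a,j)
round 1: derive deriv(d,a) via R0 from red(d,a)
round 1: derive deriv(d,d) via R0 from red(d,d)
round 1: derive deriv(d,j) via R0 from red(d,j)
round 1: derive deriv(e,a) via R0 from red(e,a)
round 1: derive deriv(e,c) via R0 from red(e,c)
round 1: derive deriv(g,e) via R0 from red(g,e)
round 1: derive deriv(i,e) via R0 from red(i,e)
round 1: derive deriv(j,g) via R0 from red(j,g)
round 1: derive deriv(j,h) via R0 from red(j,h)
round 1: derive deriv(d,g) via R2 from red(d,a), edge(a,g)
round 1: derive deriv(e,d) via R2 from red(e,a), edge(a,d)
round 1: derive deriv(e,g) via R2 from red(e,a), edge(a,g)
round 1: derive deriv(e,h) via R2 from red(e,c), edge(c,h)
round 1: derive deriv(e,j) via R2 from red(e,a), edge(a,j)
round 1: derive deriv(g,a) via R2 from red(g,e), edge(e,a)
round 1: derive deriv(i,a) via R2 from red(i,e), edge(e,a)
round 1: derive deriv(j,a) via R2 from red(j,h), edge(h,a)
round 2: derive deriv(a,a) via R1 from deriv(a,g), deriv(g,a)
round 2: derive deriv(a,e) via R1 from deriv(a,g), deriv(g,e)
round 2: derive deriv(a,h) via R1 from deriv(a,j), deriv(j,h)
round 2: derive deriv(d,e) via R1 from deriv(d,g), deriv(g,e)
round 2: derive deriv(d,h) via R1 from deriv(d,j), deriv(j,h)
round 2: derive deriv(e,e) via R1 from deriv(e,g), deriv(g,e)
round 2: derive deriv(g,c) via R1 from deriv(g,e), deriv(e,c)
round 2: derive deriv(g,d) via R1 from deriv(g,e), deriv(e,d)
round 2: derive deriv(g,g) via R1 from deriv(g,a), deriv(a,g)
round 2: derive deriv(g,h) via R1 from deriv(g,e), deriv(e,h)
round 2: derive deriv(g,j) via R1 from deriv(g,a), deriv(a,j)
round 2: derive deriv(i,c) via R1 from deriv(i,e), deriv(e,c)
round 2: derive deriv(i,d) via R1 from deriv(i,e), deriv(e,d)
round 2: derive deriv(i,g) via R1 from deriv(i,a), deriv(a,g)
round 2: derive deriv(i,h) via R1 from deriv(i,e), deriv(e,h)
round 2: derive deriv(i,j) via R1 from deriv(i,a), deriv(a,j)
round 2: derive deriv(j,e) via R1 from deriv(j,g), deriv(g,e)
round 2: derive deriv(j,j) via R1 from deriv(j,a), deriv(a,j)
round 3: derive deriv(a,c) via R1 from deriv(a,e), deriv(e,c)
round 3: derive deriv(a,d) via R1 from deriv(a,e), deriv(e,d)
round 3: derive deriv(d,c) via R1 from deriv(d,e), deriv(e,c)
round 3: derive deriv(j,c) via R1 from deriv(j,e), deriv(e,c)
round 3: derive deriv(j,d) via R1 from deriv(j,e), deriv(e,d)

yes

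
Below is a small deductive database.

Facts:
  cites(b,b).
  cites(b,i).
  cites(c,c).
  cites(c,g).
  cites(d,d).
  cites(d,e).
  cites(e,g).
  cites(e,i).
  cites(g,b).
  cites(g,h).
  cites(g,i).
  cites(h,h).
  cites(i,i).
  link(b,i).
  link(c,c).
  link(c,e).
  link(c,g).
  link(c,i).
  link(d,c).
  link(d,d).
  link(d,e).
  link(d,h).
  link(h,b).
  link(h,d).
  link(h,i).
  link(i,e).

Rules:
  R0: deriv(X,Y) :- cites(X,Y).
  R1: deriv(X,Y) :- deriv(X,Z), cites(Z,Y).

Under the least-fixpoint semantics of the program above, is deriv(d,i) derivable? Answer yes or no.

yes

round 1: derive deriv(b,b) via R0 from cites(b,b)
round 1: derive deriv(b,i) via R0 from cites(b,i)
round 1: derive deriv(c,c) via R0 from cites(c,c)
round 1: derive deriv(c,g) via R0 from cites(c,g)
round 1: derive deriv(d,d) via R0 from cites(d,d)
round 1: derive deriv(d,e) via R0 from cites(d,e)
round 1: derive deriv(e,g) via R0 from cites(e,g)
round 1: derive deriv(e,i) via R0 from cites(e,i)
round 1: derive deriv(g,b) via R0 from cites(g,b)
round 1: derive deriv(g,h) via R0 from cites(g,h)
round 1: derive deriv(g,i) via R0 from cites(g,i)
round 1: derive deriv(h,h) via R0 from cites(h,h)
round 1: derive deriv(i,i) via R0 from cites(i,i)
round 2: derive deriv(c,b) via R1 from deriv(c,g), cites(g,b)
round 2: derive deriv(c,h) via R1 from deriv(c,g), cites(g,h)
round 2: derive deriv(c,i) via R1 from deriv(c,g), cites(g,i)
round 2: derive deriv(d,g) via R1 from deriv(d,e), cites(e,g)
round 2: derive deriv(d,i) via R1 from deriv(d,e), cites(e,i)
round 2: derive deriv(e,b) via R1 from deriv(e,g), cites(g,b)
round 2: derive deriv(e,h) via R1 from deriv(e,g), cites(g,h)
round 3: derive deriv(d,b) via R1 from deriv(d,g), cites(g,b)
round 3: derive deriv(d,h) via R1 from deriv(d,g), cites(g,h)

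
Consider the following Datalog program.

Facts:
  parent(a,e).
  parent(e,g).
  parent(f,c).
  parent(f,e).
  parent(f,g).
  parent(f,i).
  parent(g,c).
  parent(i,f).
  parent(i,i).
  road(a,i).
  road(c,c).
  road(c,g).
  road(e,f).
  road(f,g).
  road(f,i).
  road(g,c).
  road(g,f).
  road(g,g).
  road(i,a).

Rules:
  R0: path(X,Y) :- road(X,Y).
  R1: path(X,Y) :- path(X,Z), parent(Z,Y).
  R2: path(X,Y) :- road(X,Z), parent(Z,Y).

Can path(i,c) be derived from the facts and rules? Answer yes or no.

round 1: derive path(a,i) via R0 from road(a,i)
round 1: derive path(c,c) via R0 from road(c,c)
round 1: derive path(c,g) via R0 from road(c,g)
round 1: derive path(e,f) via R0 from road(e,f)
round 1: derive path(f,g) via R0 from road(f,g)
round 1: derive path(f,i) via R0 from road(f,i)
round 1: derive path(g,c) via R0 from road(g,c)
round 1: derive path(g,f) via R0 from road(g,f)
round 1: derive path(g,g) via R0 from road(g,g)
round 1: derive path(i,a) via R0 from road(i,a)
round 1: derive path(a,f) via R2 from road(a,i), parent(i,f)
round 1: derive path(e,c) via R2 from road(e,f), parent(f,c)
round 1: derive path(e,e) via R2 from road(e,f), parent(f,e)
round 1: derive path(e,g) via R2 from road(e,f), parent(f,g)
round 1: derive path(e,i) via R2 from road(e,f), parent(f,i)
round 1: derive path(f,c) via R2 from road(f,g), parent(g,c)
round 1: derive path(f,f) via R2 from road(f,i), parent(i,f)
round 1: derive path(g,e) via R2 from road(g,f), parent(f,e)
round 1: derive path(g,i) via R2 from road(g,f), parent(f,i)
round 1: derive path(i,e) via R2 from road(i,a), parent(a,e)
round 2: derive path(a,c) via R1 from path(a,f), parent(f,c)
round 2: derive path(a,e) via R1 from path(a,f), parent(f,e)
round 2: derive path(a,g) via R1 from path(a,f), parent(f,g)
round 2: derive path(f,e) via R1 from path(f,f), parent(f,e)
round 2: derive path(i,g) via R1 from path(i,e), parent(e,g)
round 3: derive path(i,c) via R1 from path(i,g), parent(g,c)

yes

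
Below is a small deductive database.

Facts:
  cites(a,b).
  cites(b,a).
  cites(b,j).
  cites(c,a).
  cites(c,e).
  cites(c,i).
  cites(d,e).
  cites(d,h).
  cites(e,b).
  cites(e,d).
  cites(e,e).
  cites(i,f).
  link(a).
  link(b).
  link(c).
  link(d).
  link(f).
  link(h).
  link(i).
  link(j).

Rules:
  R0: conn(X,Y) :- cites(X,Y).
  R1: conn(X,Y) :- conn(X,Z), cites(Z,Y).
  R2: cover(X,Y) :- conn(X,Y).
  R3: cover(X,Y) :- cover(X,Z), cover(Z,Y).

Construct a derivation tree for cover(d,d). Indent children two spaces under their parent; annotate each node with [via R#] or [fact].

cover(d,d)  [via R2]
  conn(d,d)  [via R1]
    conn(d,e)  [via R0]
      cites(d,e)  [fact]
    cites(e,d)  [fact]

round 1: derive conn(a,b) via R0 from cites(a,b)
round 1: derive conn(b,a) via R0 from cites(b,a)
round 1: derive conn(b,j) via R0 from cites(b,j)
round 1: derive conn(c,a) via R0 from cites(c,a)
round 1: derive conn(c,e) via R0 from cites(c,e)
round 1: derive conn(c,i) via R0 from cites(c,i)
round 1: derive conn(d,e) via R0 from cites(d,e)
round 1: derive conn(d,h) via R0 from cites(d,h)
round 1: derive conn(e,b) via R0 from cites(e,b)
round 1: derive conn(e,d) via R0 from cites(e,d)
round 1: derive conn(e,e) via R0 from cites(e,e)
round 1: derive conn(i,f) via R0 from cites(i,f)
round 2: derive conn(a,a) via R1 from conn(a,b), cites(b,a)
round 2: derive conn(a,j) via R1 from conn(a,b), cites(b,j)
round 2: derive conn(b,b) via R1 from conn(b,a), cites(a,b)
round 2: derive conn(c,b) via R1 from conn(c,a), cites(a,b)
round 2: derive conn(c,d) via R1 from conn(c,e), cites(e,d)
round 2: derive conn(c,f) via R1 from conn(c,i), cites(i,f)
round 2: derive conn(d,b) via R1 from conn(d,e), cites(e,b)
round 2: derive conn(d,d) via R1 from conn(d,e), cites(e,d)
round 2: derive conn(e,a) via R1 from conn(e,b), cites(b,a)
round 2: derive conn(e,h) via R1 from conn(e,d), cites(d,h)
round 2: derive conn(e,j) via R1 from conn(e,b), cites(b,j)
round 2: derive cover(a,b) via R2 from conn(a,b)
round 2: derive cover(b,a) via R2 from conn(b,a)
round 2: derive cover(b,j) via R2 from conn(b,j)
round 2: derive cover(c,a) via R2 from conn(c,a)
round 2: derive cover(c,e) via R2 from conn(c,e)
round 2: derive cover(c,i) via R2 from conn(c,i)
round 2: derive cover(d,e) via R2 from conn(d,e)
round 2: derive cover(d,h) via R2 from conn(d,h)
round 2: derive cover(e,b) via R2 from conn(e,b)
round 2: derive cover(e,d) via R2 from conn(e,d)
round 2: derive cover(e,e) via R2 from conn(e,e)
round 2: derive cover(i,f) via R2 from conn(i,f)
round 3: derive conn(c,h) via R1 from conn(c,d), cites(d,h)
round 3: derive conn(c,j) via R1 from conn(c,b), cites(b,j)
round 3: derive conn(d,a) via R1 from conn(d,b), cites(b,a)
round 3: derive conn(d,j) via R1 from conn(d,b), cites(b,j)
round 3: derive cover(a,a) via R2 from conn(a,a)
round 3: derive cover(a,j) via R2 from conn(a,j)
round 3: derive cover(b,b) via R2 from conn(b,b)
round 3: derive cover(c,b) via R2 from conn(c,b)
round 3: derive cover(c,d) via R2 from conn(c,d)
round 3: derive cover(c,f) via R2 from conn(c,f)
round 3: derive cover(d,b) via R2 from conn(d,b)
round 3: derive cover(d,d) via R2 from conn(d,d)
round 3: derive cover(e,a) via R2 from conn(e,a)
round 3: derive cover(e,h) via R2 from conn(e,h)
round 3: derive cover(e,j) via R2 from conn(e,j)
round 4: derive cover(c,h) via R2 from conn(c,h)
round 4: derive cover(c,j) via R2 from conn(c,j)
round 4: derive cover(d,a) via R2 from conn(d,a)
round 4: derive cover(d,j) via R2 from conn(d,j)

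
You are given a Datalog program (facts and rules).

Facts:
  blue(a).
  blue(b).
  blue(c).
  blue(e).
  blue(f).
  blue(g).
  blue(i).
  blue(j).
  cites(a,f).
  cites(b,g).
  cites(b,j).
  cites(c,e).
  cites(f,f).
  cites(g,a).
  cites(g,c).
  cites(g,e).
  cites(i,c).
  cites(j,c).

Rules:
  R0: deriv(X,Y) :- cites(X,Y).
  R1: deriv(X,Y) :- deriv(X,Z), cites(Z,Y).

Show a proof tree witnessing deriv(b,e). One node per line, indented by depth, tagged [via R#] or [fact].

round 1: derive deriv(a,f) via R0 from cites(a,f)
round 1: derive deriv(b,g) via R0 from cites(b,g)
round 1: derive deriv(b,j) via R0 from cites(b,j)
round 1: derive deriv(c,e) via R0 from cites(c,e)
round 1: derive deriv(f,f) via R0 from cites(f,f)
round 1: derive deriv(g,a) via R0 from cites(g,a)
round 1: derive deriv(g,c) via R0 from cites(g,c)
round 1: derive deriv(g,e) via R0 from cites(g,e)
round 1: derive deriv(i,c) via R0 from cites(i,c)
round 1: derive deriv(j,c) via R0 from cites(j,c)
round 2: derive deriv(b,a) via R1 from deriv(b,g), cites(g,a)
round 2: derive deriv(b,c) via R1 from deriv(b,g), cites(g,c)
round 2: derive deriv(b,e) via R1 from deriv(b,g), cites(g,e)
round 2: derive deriv(g,f) via R1 from deriv(g,a), cites(a,f)
round 2: derive deriv(i,e) via R1 from deriv(i,c), cites(c,e)
round 2: derive deriv(j,e) via R1 from deriv(j,c), cites(c,e)
round 3: derive deriv(b,f) via R1 from deriv(b,a), cites(a,f)

deriv(b,e)  [via R1]
  deriv(b,g)  [via R0]
    cites(b,g)  [fact]
  cites(g,e)  [fact]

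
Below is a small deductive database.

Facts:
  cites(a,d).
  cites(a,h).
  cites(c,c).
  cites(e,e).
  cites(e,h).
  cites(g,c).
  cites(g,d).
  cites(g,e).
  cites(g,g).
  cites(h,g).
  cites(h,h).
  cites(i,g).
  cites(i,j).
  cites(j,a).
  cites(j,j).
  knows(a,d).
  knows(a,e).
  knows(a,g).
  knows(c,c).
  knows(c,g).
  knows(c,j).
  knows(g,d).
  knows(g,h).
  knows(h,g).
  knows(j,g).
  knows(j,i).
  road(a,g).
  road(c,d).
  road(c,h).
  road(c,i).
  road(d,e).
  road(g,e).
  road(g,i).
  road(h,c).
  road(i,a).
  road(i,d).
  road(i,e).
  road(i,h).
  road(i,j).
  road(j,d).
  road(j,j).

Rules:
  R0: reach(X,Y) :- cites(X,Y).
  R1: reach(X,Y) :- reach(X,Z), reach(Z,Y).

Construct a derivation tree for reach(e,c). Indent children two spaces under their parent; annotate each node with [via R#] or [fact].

round 1: derive reach(a,d) via R0 from cites(a,d)
round 1: derive reach(a,h) via R0 from cites(a,h)
round 1: derive reach(c,c) via R0 from cites(c,c)
round 1: derive reach(e,e) via R0 from cites(e,e)
round 1: derive reach(e,h) via R0 from cites(e,h)
round 1: derive reach(g,c) via R0 from cites(g,c)
round 1: derive reach(g,d) via R0 from cites(g,d)
round 1: derive reach(g,e) via R0 from cites(g,e)
round 1: derive reach(g,g) via R0 from cites(g,g)
round 1: derive reach(h,g) via R0 from cites(h,g)
round 1: derive reach(h,h) via R0 from cites(h,h)
round 1: derive reach(i,g) via R0 from cites(i,g)
round 1: derive reach(i,j) via R0 from cites(i,j)
round 1: derive reach(j,a) via R0 from cites(j,a)
round 1: derive reach(j,j) via R0 from cites(j,j)
round 2: derive reach(a,g) via R1 from reach(a,h), reach(h,g)
round 2: derive reach(e,g) via R1 from reach(e,h), reach(h,g)
round 2: derive reach(g,h) via R1 from reach(g,e), reach(e,h)
round 2: derive reach(h,c) via R1 from reach(h,g), reach(g,c)
round 2: derive reach(h,d) via R1 from reach(h,g), reach(g,d)
round 2: derive reach(h,e) via R1 from reach(h,g), reach(g,e)
round 2: derive reach(i,a) via R1 from reach(i,j), reach(j,a)
round 2: derive reach(i,c) via R1 from reach(i,g), reach(g,c)
round 2: derive reach(i,d) via R1 from reach(i,g), reach(g,d)
round 2: derive reach(i,e) via R1 from reach(i,g), reach(g,e)
round 2: derive reach(j,d) via R1 from reach(j,a), reach(a,d)
round 2: derive reach(j,h) via R1 from reach(j,a), reach(a,h)
round 3: derive reach(a,c) via R1 from reach(a,g), reach(g,c)
round 3: derive reach(a,e) via R1 from reach(a,g), reach(g,e)
round 3: derive reach(e,c) via R1 from reach(e,g), reach(g,c)
round 3: derive reach(e,d) via R1 from reach(e,g), reach(g,d)
round 3: derive reach(i,h) via R1 from reach(i,a), reach(a,h)
round 3: derive reach(j,c) via R1 from reach(j,h), reach(h,c)
round 3: derive reach(j,e) via R1 from reach(j,h), reach(h,e)
round 3: derive reach(j,g) via R1 from reach(j,a), reach(a,g)

reach(e,c)  [via R1]
  reach(e,g)  [via R1]
    reach(e,h)  [via R0]
      cites(e,h)  [fact]
    reach(h,g)  [via R0]
      cites(h,g)  [fact]
  reach(g,c)  [via R0]
    cites(g,c)  [fact]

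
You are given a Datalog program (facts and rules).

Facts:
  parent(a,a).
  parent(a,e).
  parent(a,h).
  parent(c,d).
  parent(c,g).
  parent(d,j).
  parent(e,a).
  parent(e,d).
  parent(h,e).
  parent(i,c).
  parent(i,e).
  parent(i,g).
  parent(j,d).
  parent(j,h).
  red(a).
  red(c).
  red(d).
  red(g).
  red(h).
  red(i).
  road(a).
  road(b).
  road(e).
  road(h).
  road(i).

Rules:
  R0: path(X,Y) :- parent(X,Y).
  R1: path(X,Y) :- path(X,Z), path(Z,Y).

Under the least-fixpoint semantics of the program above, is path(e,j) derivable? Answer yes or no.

yes

round 1: derive path(a,a) via R0 from parent(a,a)
round 1: derive path(a,e) via R0 from parent(a,e)
round 1: derive path(a,h) via R0 from parent(a,h)
round 1: derive path(c,d) via R0 from parent(c,d)
round 1: derive path(c,g) via R0 from parent(c,g)
round 1: derive path(d,j) via R0 from parent(d,j)
round 1: derive path(e,a) via R0 from parent(e,a)
round 1: derive path(e,d) via R0 from parent(e,d)
round 1: derive path(h,e) via R0 from parent(h,e)
round 1: derive path(i,c) via R0 from parent(i,c)
round 1: derive path(i,e) via R0 from parent(i,e)
round 1: derive path(i,g) via R0 from parent(i,g)
round 1: derive path(j,d) via R0 from parent(j,d)
round 1: derive path(j,h) via R0 from parent(j,h)
round 2: derive path(a,d) via R1 from path(a,e), path(e,d)
round 2: derive path(c,j) via R1 from path(c,d), path(d,j)
round 2: derive path(d,d) via R1 from path(d,j), path(j,d)
round 2: derive path(d,h) via R1 from path(d,j), path(j,h)
round 2: derive path(e,e) via R1 from path(e,a), path(a,e)
round 2: derive path(e,h) via R1 from path(e,a), path(a,h)
round 2: derive path(e,j) via R1 from path(e,d), path(d,j)
round 2: derive path(h,a) via R1 from path(h,e), path(e,a)
round 2: derive path(h,d) via R1 from path(h,e), path(e,d)
round 2: derive path(i,a) via R1 from path(i,e), path(e,a)
round 2: derive path(i,d) via R1 from path(i,c), path(c,d)
round 2: derive path(j,e) via R1 from path(j,h), path(h,e)
round 2: derive path(j,j) via R1 from path(j,d), path(d,j)
round 3: derive path(a,j) via R1 from path(a,d), path(d,j)
round 3: derive path(c,e) via R1 from path(c,j), path(j,e)
round 3: derive path(c,h) via R1 from path(c,d), path(d,h)
round 3: derive path(d,a) via R1 from path(d,h), path(h,a)
round 3: derive path(d,e) via R1 from path(d,h), path(h,e)
round 3: derive path(h,h) via R1 from path(h,a), path(a,h)
round 3: derive path(h,j) via R1 from path(h,d), path(d,j)
round 3: derive path(i,h) via R1 from path(i,a), path(a,h)
round 3: derive path(i,j) via R1 from path(i,c), path(c,j)
round 3: derive path(j,a) via R1 from path(j,e), path(e,a)
round 4: derive path(c,a) via R1 from path(c,d), path(d,a)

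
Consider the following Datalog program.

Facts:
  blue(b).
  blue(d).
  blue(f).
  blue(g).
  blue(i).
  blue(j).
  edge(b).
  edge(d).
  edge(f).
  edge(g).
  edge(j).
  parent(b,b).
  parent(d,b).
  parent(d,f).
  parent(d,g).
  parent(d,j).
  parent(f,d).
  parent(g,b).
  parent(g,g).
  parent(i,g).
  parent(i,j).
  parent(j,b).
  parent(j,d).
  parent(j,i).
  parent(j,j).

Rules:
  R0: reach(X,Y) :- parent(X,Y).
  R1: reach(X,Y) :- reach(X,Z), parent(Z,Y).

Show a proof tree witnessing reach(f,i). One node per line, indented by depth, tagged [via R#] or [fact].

reach(f,i)  [via R1]
  reach(f,j)  [via R1]
    reach(f,d)  [via R0]
      parent(f,d)  [fact]
    parent(d,j)  [fact]
  parent(j,i)  [fact]

round 1: derive reach(b,b) via R0 from parent(b,b)
round 1: derive reach(d,b) via R0 from parent(d,b)
round 1: derive reach(d,f) via R0 from parent(d,f)
round 1: derive reach(d,g) via R0 from parent(d,g)
round 1: derive reach(d,j) via R0 from parent(d,j)
round 1: derive reach(f,d) via R0 from parent(f,d)
round 1: derive reach(g,b) via R0 from parent(g,b)
round 1: derive reach(g,g) via R0 from parent(g,g)
round 1: derive reach(i,g) via R0 from parent(i,g)
round 1: derive reach(i,j) via R0 from parent(i,j)
round 1: derive reach(j,b) via R0 from parent(j,b)
round 1: derive reach(j,d) via R0 from parent(j,d)
round 1: derive reach(j,i) via R0 from parent(j,i)
round 1: derive reach(j,j) via R0 from parent(j,j)
round 2: derive reach(d,d) via R1 from reach(d,f), parent(f,d)
round 2: derive reach(d,i) via R1 from reach(d,j), parent(j,i)
round 2: derive reach(f,b) via R1 from reach(f,d), parent(d,b)
round 2: derive reach(f,f) via R1 from reach(f,d), parent(d,f)
round 2: derive reach(f,g) via R1 from reach(f,d), parent(d,g)
round 2: derive reach(f,j) via R1 from reach(f,d), parent(d,j)
round 2: derive reach(i,b) via R1 from reach(i,g), parent(g,b)
round 2: derive reach(i,d) via R1 from reach(i,j), parent(j,d)
round 2: derive reach(i,i) via R1 from reach(i,j), parent(j,i)
round 2: derive reach(j,f) via R1 from reach(j,d), parent(d,f)
round 2: derive reach(j,g) via R1 from reach(j,d), parent(d,g)
round 3: derive reach(f,i) via R1 from reach(f,j), parent(j,i)
round 3: derive reach(i,f) via R1 from reach(i,d), parent(d,f)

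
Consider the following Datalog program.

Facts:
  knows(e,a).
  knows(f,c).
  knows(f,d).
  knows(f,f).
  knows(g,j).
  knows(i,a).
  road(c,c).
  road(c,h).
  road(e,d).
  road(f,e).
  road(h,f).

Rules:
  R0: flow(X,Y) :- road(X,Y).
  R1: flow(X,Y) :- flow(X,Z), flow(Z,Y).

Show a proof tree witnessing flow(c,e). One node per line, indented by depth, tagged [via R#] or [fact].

flow(c,e)  [via R1]
  flow(c,f)  [via R1]
    flow(c,h)  [via R0]
      road(c,h)  [fact]
    flow(h,f)  [via R0]
      road(h,f)  [fact]
  flow(f,e)  [via R0]
    road(f,e)  [fact]

round 1: derive flow(c,c) via R0 from road(c,c)
round 1: derive flow(c,h) via R0 from road(c,h)
round 1: derive flow(e,d) via R0 from road(e,d)
round 1: derive flow(f,e) via R0 from road(f,e)
round 1: derive flow(h,f) via R0 from road(h,f)
round 2: derive flow(c,f) via R1 from flow(c,h), flow(h,f)
round 2: derive flow(f,d) via R1 from flow(f,e), flow(e,d)
round 2: derive flow(h,e) via R1 from flow(h,f), flow(f,e)
round 3: derive flow(c,d) via R1 from flow(c,f), flow(f,d)
round 3: derive flow(c,e) via R1 from flow(c,f), flow(f,e)
round 3: derive flow(h,d) via R1 from flow(h,e), flow(e,d)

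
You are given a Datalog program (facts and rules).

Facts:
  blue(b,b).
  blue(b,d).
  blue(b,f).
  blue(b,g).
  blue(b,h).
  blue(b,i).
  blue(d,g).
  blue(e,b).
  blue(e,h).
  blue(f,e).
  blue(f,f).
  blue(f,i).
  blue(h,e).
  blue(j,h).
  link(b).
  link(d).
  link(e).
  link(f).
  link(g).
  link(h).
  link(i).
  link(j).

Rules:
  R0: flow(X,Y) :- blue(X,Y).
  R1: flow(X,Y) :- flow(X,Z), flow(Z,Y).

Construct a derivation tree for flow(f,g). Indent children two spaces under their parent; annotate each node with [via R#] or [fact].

flow(f,g)  [via R1]
  flow(f,b)  [via R1]
    flow(f,e)  [via R0]
      blue(f,e)  [fact]
    flow(e,b)  [via R0]
      blue(e,b)  [fact]
  flow(b,g)  [via R0]
    blue(b,g)  [fact]

round 1: derive flow(b,b) via R0 from blue(b,b)
round 1: derive flow(b,d) via R0 from blue(b,d)
round 1: derive flow(b,f) via R0 from blue(b,f)
round 1: derive flow(b,g) via R0 from blue(b,g)
round 1: derive flow(b,h) via R0 from blue(b,h)
round 1: derive flow(b,i) via R0 from blue(b,i)
round 1: derive flow(d,g) via R0 from blue(d,g)
round 1: derive flow(e,b) via R0 from blue(e,b)
round 1: derive flow(e,h) via R0 from blue(e,h)
round 1: derive flow(f,e) via R0 from blue(f,e)
round 1: derive flow(f,f) via R0 from blue(f,f)
round 1: derive flow(f,i) via R0 from blue(f,i)
round 1: derive flow(h,e) via R0 from blue(h,e)
round 1: derive flow(j,h) via R0 from blue(j,h)
round 2: derive flow(b,e) via R1 from flow(b,f), flow(f,e)
round 2: derive flow(e,d) via R1 from flow(e,b), flow(b,d)
round 2: derive flow(e,e) via R1 from flow(e,h), flow(h,e)
round 2: derive flow(e,f) via R1 from flow(e,b), flow(b,f)
round 2: derive flow(e,g) via R1 from flow(e,b), flow(b,g)
round 2: derive flow(e,i) via R1 from flow(e,b), flow(b,i)
round 2: derive flow(f,b) via R1 from flow(f,e), flow(e,b)
round 2: derive flow(f,h) via R1 from flow(f,e), flow(e,h)
round 2: derive flow(h,b) via R1 from flow(h,e), flow(e,b)
round 2: derive flow(h,h) via R1 from flow(h,e), flow(e,h)
round 2: derive flow(j,e) via R1 from flow(j,h), flow(h,e)
round 3: derive flow(f,d) via R1 from flow(f,b), flow(b,d)
round 3: derive flow(f,g) via R1 from flow(f,b), flow(b,g)
round 3: derive flow(h,d) via R1 from flow(h,b), flow(b,d)
round 3: derive flow(h,f) via R1 from flow(h,b), flow(b,f)
round 3: derive flow(h,g) via R1 from flow(h,b), flow(b,g)
round 3: derive flow(h,i) via R1 from flow(h,b), flow(b,i)
round 3: derive flow(j,b) via R1 from flow(j,e), flow(e,b)
round 3: derive flow(j,d) via R1 from flow(j,e), flow(e,d)
round 3: derive flow(j,f) via R1 from flow(j,e), flow(e,f)
round 3: derive flow(j,g) via R1 from flow(j,e), flow(e,g)
round 3: derive flow(j,i) via R1 from flow(j,e), flow(e,i)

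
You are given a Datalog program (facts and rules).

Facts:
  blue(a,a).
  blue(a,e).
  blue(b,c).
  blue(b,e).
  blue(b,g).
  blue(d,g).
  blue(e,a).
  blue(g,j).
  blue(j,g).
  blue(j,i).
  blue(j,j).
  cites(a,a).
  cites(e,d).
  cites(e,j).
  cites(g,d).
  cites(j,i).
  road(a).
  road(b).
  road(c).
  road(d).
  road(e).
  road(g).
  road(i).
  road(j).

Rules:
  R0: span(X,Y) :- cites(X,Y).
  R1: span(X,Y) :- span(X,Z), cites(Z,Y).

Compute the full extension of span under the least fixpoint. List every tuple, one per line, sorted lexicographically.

round 1: derive span(a,a) via R0 from cites(a,a)
round 1: derive span(e,d) via R0 from cites(e,d)
round 1: derive span(e,j) via R0 from cites(e,j)
round 1: derive span(g,d) via R0 from cites(g,d)
round 1: derive span(j,i) via R0 from cites(j,i)
round 2: derive span(e,i) via R1 from span(e,j), cites(j,i)

span(a,a)
span(e,d)
span(e,i)
span(e,j)
span(g,d)
span(j,i)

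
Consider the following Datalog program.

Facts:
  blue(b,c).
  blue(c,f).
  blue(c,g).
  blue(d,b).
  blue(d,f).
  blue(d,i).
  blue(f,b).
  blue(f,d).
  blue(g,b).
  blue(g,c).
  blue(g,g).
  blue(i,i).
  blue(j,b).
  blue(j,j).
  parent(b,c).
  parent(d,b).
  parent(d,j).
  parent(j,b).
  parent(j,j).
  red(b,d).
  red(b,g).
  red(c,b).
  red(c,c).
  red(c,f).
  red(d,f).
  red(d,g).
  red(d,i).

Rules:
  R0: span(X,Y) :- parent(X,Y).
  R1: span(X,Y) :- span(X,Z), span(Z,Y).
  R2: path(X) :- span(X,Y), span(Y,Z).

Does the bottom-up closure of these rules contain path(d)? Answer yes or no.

yes

round 1: derive span(b,c) via R0 from parent(b,c)
round 1: derive span(d,b) via R0 from parent(d,b)
round 1: derive span(d,j) via R0 from parent(d,j)
round 1: derive span(j,b) via R0 from parent(j,b)
round 1: derive span(j,j) via R0 from parent(j,j)
round 2: derive span(d,c) via R1 from span(d,b), span(b,c)
round 2: derive span(j,c) via R1 from span(j,b), span(b,c)
round 2: derive path(d) via R2 from span(d,b), span(b,c)
round 2: derive path(j) via R2 from span(j,b), span(b,c)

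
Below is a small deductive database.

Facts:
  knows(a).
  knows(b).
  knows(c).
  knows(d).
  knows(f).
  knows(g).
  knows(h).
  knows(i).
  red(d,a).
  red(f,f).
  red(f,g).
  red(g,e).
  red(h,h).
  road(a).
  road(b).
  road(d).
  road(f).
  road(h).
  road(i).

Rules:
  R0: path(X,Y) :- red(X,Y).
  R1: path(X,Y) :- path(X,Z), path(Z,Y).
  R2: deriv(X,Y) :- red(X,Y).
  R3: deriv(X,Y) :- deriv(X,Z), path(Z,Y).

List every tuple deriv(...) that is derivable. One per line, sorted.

deriv(d,a)
deriv(f,e)
deriv(f,f)
deriv(f,g)
deriv(g,e)
deriv(h,h)

round 1: derive path(d,a) via R0 from red(d,a)
round 1: derive path(f,f) via R0 from red(f,f)
round 1: derive path(f,g) via R0 from red(f,g)
round 1: derive path(g,e) via R0 from red(g,e)
round 1: derive path(h,h) via R0 from red(h,h)
round 1: derive deriv(d,a) via R2 from red(d,a)
round 1: derive deriv(f,f) via R2 from red(f,f)
round 1: derive deriv(f,g) via R2 from red(f,g)
round 1: derive deriv(g,e) via R2 from red(g,e)
round 1: derive deriv(h,h) via R2 from red(h,h)
round 2: derive path(f,e) via R1 from path(f,g), path(g,e)
round 2: derive deriv(f,e) via R3 from deriv(f,g), path(g,e)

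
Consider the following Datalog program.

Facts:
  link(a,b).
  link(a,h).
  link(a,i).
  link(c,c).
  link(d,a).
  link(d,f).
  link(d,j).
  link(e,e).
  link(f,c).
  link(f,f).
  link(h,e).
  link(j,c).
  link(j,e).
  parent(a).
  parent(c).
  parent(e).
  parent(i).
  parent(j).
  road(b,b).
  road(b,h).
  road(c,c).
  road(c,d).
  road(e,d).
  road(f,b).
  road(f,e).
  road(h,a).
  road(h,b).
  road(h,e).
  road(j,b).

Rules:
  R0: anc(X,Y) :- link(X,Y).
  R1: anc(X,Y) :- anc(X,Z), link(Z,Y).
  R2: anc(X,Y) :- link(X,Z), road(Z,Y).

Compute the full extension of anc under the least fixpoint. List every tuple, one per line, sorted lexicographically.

anc(a,a)
anc(a,b)
anc(a,e)
anc(a,h)
anc(a,i)
anc(c,a)
anc(c,b)
anc(c,c)
anc(c,d)
anc(c,e)
anc(c,f)
anc(c,h)
anc(c,i)
anc(c,j)
anc(d,a)
anc(d,b)
anc(d,c)
anc(d,e)
anc(d,f)
anc(d,h)
anc(d,i)
anc(d,j)
anc(e,a)
anc(e,b)
anc(e,c)
anc(e,d)
anc(e,e)
anc(e,f)
anc(e,h)
anc(e,i)
anc(e,j)
anc(f,a)
anc(f,b)
anc(f,c)
anc(f,d)
anc(f,e)
anc(f,f)
anc(f,h)
anc(f,i)
anc(f,j)
anc(h,a)
anc(h,b)
anc(h,c)
anc(h,d)
anc(h,e)
anc(h,f)
anc(h,h)
anc(h,i)
anc(h,j)
anc(j,a)
anc(j,b)
anc(j,c)
anc(j,d)
anc(j,e)
anc(j,f)
anc(j,h)
anc(j,i)
anc(j,j)

round 1: derive anc(a,b) via R0 from link(a,b)
round 1: derive anc(a,h) via R0 from link(a,h)
round 1: derive anc(a,i) via R0 from link(a,i)
round 1: derive anc(c,c) via R0 from link(c,c)
round 1: derive anc(d,a) via R0 from link(d,a)
round 1: derive anc(d,f) via R0 from link(d,f)
round 1: derive anc(d,j) via R0 from link(d,j)
round 1: derive anc(e,e) via R0 from link(e,e)
round 1: derive anc(f,c) via R0 from link(f,c)
round 1: derive anc(f,f) via R0 from link(f,f)
round 1: derive anc(h,e) via R0 from link(h,e)
round 1: derive anc(j,c) via R0 from link(j,c)
round 1: derive anc(j,e) via R0 from link(j,e)
round 1: derive anc(a,a) via R2 from link(a,h), road(h,a)
round 1: derive anc(a,e) via R2 from link(a,h), road(h,e)
round 1: derive anc(c,d) via R2 from link(c,c), road(c,d)
round 1: derive anc(d,b) via R2 from link(d,f), road(f,b)
round 1: derive anc(d,e) via R2 from link(d,f), road(f,e)
round 1: derive anc(e,d) via R2 from link(e,e), road(e,d)
round 1: derive anc(f,b) via R2 from link(f,f), road(f,b)
round 1: derive anc(f,d) via R2 from link(f,c), road(c,d)
round 1: derive anc(f,e) via R2 from link(f,f), road(f,e)
round 1: derive anc(h,d) via R2 from link(h,e), road(e,d)
round 1: derive anc(j,d) via R2 from link(j,c), road(c,d)
round 2: derive anc(c,a) via R1 from anc(c,d), link(d,a)
round 2: derive anc(c,f) via R1 from anc(c,d), link(d,f)
round 2: derive anc(c,j) via R1 from anc(c,d), link(d,j)
round 2: derive anc(d,c) via R1 from anc(d,f), link(f,c)
round 2: derive anc(d,h) via R1 from anc(d,a), link(a,h)
round 2: derive anc(d,i) via R1 from anc(d,a), link(a,i)
round 2: derive anc(e,a) via R1 from anc(e,d), link(d,a)
round 2: derive anc(e,f) via R1 from anc(e,d), link(d,f)
round 2: derive anc(e,j) via R1 from anc(e,d), link(d,j)
round 2: derive anc(f,a) via R1 from anc(f,d), link(d,a)
round 2: derive anc(f,j) via R1 from anc(f,d), link(d,j)
round 2: derive anc(h,a) via R1 from anc(h,d), link(d,a)
round 2: derive anc(h,f) via R1 from anc(h,d), link(d,f)
round 2: derive anc(h,j) via R1 from anc(h,d), link(d,j)
round 2: derive anc(j,a) via R1 from anc(j,d), link(d,a)
round 2: derive anc(j,f) via R1 from anc(j,d), link(d,f)
round 2: derive anc(j,j) via R1 from anc(j,d), link(d,j)
round 3: derive anc(c,b) via R1 from anc(c,a), link(a,b)
round 3: derive anc(c,e) via R1 from anc(c,j), link(j,e)
round 3: derive anc(c,h) via R1 from anc(c,a), link(a,h)
round 3: derive anc(c,i) via R1 from anc(c,a), link(a,i)
round 3: derive anc(e,b) via R1 from anc(e,a), link(a,b)
round 3: derive anc(e,c) via R1 from anc(e,f), link(f,c)
round 3: derive anc(e,h) via R1 from anc(e,a), link(a,h)
round 3: derive anc(e,i) via R1 from anc(e,a), link(a,i)
round 3: derive anc(f,h) via R1 from anc(f,a), link(a,h)
round 3: derive anc(f,i) via R1 from anc(f,a), link(a,i)
round 3: derive anc(h,b) via R1 from anc(h,a), link(a,b)
round 3: derive anc(h,c) via R1 from anc(h,f), link(f,c)
round 3: derive anc(h,h) via R1 from anc(h,a), link(a,h)
round 3: derive anc(h,i) via R1 from anc(h,a), link(a,i)
round 3: derive anc(j,b) via R1 from anc(j,a), link(a,b)
round 3: derive anc(j,h) via R1 from anc(j,a), link(a,h)
round 3: derive anc(j,i) via R1 from anc(j,a), link(a,i)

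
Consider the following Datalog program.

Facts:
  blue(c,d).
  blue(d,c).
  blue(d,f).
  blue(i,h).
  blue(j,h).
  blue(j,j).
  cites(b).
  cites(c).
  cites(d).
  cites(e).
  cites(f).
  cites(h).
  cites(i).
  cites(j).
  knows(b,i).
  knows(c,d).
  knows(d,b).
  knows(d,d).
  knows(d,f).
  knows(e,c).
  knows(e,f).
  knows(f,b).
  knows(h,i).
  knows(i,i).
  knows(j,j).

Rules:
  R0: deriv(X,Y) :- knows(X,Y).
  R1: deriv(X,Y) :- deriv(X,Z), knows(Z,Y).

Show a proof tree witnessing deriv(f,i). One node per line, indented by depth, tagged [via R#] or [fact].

deriv(f,i)  [via R1]
  deriv(f,b)  [via R0]
    knows(f,b)  [fact]
  knows(b,i)  [fact]

round 1: derive deriv(b,i) via R0 from knows(b,i)
round 1: derive deriv(c,d) via R0 from knows(c,d)
round 1: derive deriv(d,b) via R0 from knows(d,b)
round 1: derive deriv(d,d) via R0 from knows(d,d)
round 1: derive deriv(d,f) via R0 from knows(d,f)
round 1: derive deriv(e,c) via R0 from knows(e,c)
round 1: derive deriv(e,f) via R0 from knows(e,f)
round 1: derive deriv(f,b) via R0 from knows(f,b)
round 1: derive deriv(h,i) via R0 from knows(h,i)
round 1: derive deriv(i,i) via R0 from knows(i,i)
round 1: derive deriv(j,j) via R0 from knows(j,j)
round 2: derive deriv(c,b) via R1 from deriv(c,d), knows(d,b)
round 2: derive deriv(c,f) via R1 from deriv(c,d), knows(d,f)
round 2: derive deriv(d,i) via R1 from deriv(d,b), knows(b,i)
round 2: derive deriv(e,b) via R1 from deriv(e,f), knows(f,b)
round 2: derive deriv(e,d) via R1 from deriv(e,c), knows(c,d)
round 2: derive deriv(f,i) via R1 from deriv(f,b), knows(b,i)
round 3: derive deriv(c,i) via R1 from deriv(c,b), knows(b,i)
round 3: derive deriv(e,i) via R1 from deriv(e,b), knows(b,i)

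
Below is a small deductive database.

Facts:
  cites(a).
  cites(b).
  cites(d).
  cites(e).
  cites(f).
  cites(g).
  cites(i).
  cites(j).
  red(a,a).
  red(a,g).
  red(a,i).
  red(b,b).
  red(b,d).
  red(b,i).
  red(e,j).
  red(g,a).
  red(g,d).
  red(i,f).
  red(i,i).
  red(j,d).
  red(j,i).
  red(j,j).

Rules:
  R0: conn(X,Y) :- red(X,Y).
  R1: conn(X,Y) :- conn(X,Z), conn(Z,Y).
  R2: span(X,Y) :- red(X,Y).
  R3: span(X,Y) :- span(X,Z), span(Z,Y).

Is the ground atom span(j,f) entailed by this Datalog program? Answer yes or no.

yes

round 1: derive span(a,a) via R2 from red(a,a)
round 1: derive span(a,g) via R2 from red(a,g)
round 1: derive span(a,i) via R2 from red(a,i)
round 1: derive span(b,b) via R2 from red(b,b)
round 1: derive span(b,d) via R2 from red(b,d)
round 1: derive span(b,i) via R2 from red(b,i)
round 1: derive span(e,j) via R2 from red(e,j)
round 1: derive span(g,a) via R2 from red(g,a)
round 1: derive span(g,d) via R2 from red(g,d)
round 1: derive span(i,f) via R2 from red(i,f)
round 1: derive span(i,i) via R2 from red(i,i)
round 1: derive span(j,d) via R2 from red(j,d)
round 1: derive span(j,i) via R2 from red(j,i)
round 1: derive span(j,j) via R2 from red(j,j)
round 2: derive span(a,d) via R3 from span(a,g), span(g,d)
round 2: derive span(a,f) via R3 from span(a,i), span(i,f)
round 2: derive span(b,f) via R3 from span(b,i), span(i,f)
round 2: derive span(e,d) via R3 from span(e,j), span(j,d)
round 2: derive span(e,i) via R3 from span(e,j), span(j,i)
round 2: derive span(g,g) via R3 from span(g,a), span(a,g)
round 2: derive span(g,i) via R3 from span(g,a), span(a,i)
round 2: derive span(j,f) via R3 from span(j,i), span(i,f)
round 3: derive span(e,f) via R3 from span(e,i), span(i,f)
round 3: derive span(g,f) via R3 from span(g,a), span(a,f)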